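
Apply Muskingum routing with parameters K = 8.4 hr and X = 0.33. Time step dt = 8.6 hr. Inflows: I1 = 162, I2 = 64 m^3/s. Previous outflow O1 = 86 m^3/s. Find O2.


Muskingum coefficients:
denom = 2*K*(1-X) + dt = 2*8.4*(1-0.33) + 8.6 = 19.856.
C0 = (dt - 2*K*X)/denom = (8.6 - 2*8.4*0.33)/19.856 = 0.1539.
C1 = (dt + 2*K*X)/denom = (8.6 + 2*8.4*0.33)/19.856 = 0.7123.
C2 = (2*K*(1-X) - dt)/denom = 0.1338.
O2 = C0*I2 + C1*I1 + C2*O1
   = 0.1539*64 + 0.7123*162 + 0.1338*86
   = 136.75 m^3/s.

136.75


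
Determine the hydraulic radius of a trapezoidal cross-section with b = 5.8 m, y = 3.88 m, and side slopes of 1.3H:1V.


For a trapezoidal section with side slope z:
A = (b + z*y)*y = (5.8 + 1.3*3.88)*3.88 = 42.075 m^2.
P = b + 2*y*sqrt(1 + z^2) = 5.8 + 2*3.88*sqrt(1 + 1.3^2) = 18.527 m.
R = A/P = 42.075 / 18.527 = 2.271 m.

2.271


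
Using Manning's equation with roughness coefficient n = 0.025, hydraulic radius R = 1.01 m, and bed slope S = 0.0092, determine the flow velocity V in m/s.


Manning's equation gives V = (1/n) * R^(2/3) * S^(1/2).
First, compute R^(2/3) = 1.01^(2/3) = 1.0067.
Next, S^(1/2) = 0.0092^(1/2) = 0.095917.
Then 1/n = 1/0.025 = 40.0.
V = 40.0 * 1.0067 * 0.095917 = 3.8622 m/s.

3.8622


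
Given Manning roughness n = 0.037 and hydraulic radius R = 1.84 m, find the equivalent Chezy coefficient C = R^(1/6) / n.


The Chezy coefficient relates to Manning's n through C = R^(1/6) / n.
R^(1/6) = 1.84^(1/6) = 1.106971.
C = 1.106971 / 0.037 = 29.92 m^(1/2)/s.

29.92


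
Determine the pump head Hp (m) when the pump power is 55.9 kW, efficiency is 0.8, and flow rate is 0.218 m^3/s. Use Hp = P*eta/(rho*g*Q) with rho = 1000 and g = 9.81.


Pump head formula: Hp = P * eta / (rho * g * Q).
Numerator: P * eta = 55.9 * 1000 * 0.8 = 44720.0 W.
Denominator: rho * g * Q = 1000 * 9.81 * 0.218 = 2138.58.
Hp = 44720.0 / 2138.58 = 20.91 m.

20.91


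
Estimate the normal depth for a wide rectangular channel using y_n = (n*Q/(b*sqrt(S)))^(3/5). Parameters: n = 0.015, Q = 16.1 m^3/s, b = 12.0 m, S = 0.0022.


We use the wide-channel approximation y_n = (n*Q/(b*sqrt(S)))^(3/5).
sqrt(S) = sqrt(0.0022) = 0.046904.
Numerator: n*Q = 0.015 * 16.1 = 0.2415.
Denominator: b*sqrt(S) = 12.0 * 0.046904 = 0.562848.
arg = 0.4291.
y_n = 0.4291^(3/5) = 0.6019 m.

0.6019


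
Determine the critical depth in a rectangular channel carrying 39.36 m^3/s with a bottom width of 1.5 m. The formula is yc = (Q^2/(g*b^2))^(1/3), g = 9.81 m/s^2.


Using yc = (Q^2 / (g * b^2))^(1/3):
Q^2 = 39.36^2 = 1549.21.
g * b^2 = 9.81 * 1.5^2 = 9.81 * 2.25 = 22.07.
Q^2 / (g*b^2) = 1549.21 / 22.07 = 70.1953.
yc = 70.1953^(1/3) = 4.125 m.

4.125


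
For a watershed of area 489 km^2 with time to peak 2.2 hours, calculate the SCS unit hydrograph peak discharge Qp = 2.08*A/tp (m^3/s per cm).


SCS formula: Qp = 2.08 * A / tp.
Qp = 2.08 * 489 / 2.2
   = 1017.12 / 2.2
   = 462.33 m^3/s per cm.

462.33


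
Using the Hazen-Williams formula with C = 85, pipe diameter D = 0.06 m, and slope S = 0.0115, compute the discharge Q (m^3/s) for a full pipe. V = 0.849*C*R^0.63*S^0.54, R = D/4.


For a full circular pipe, R = D/4 = 0.06/4 = 0.015 m.
V = 0.849 * 85 * 0.015^0.63 * 0.0115^0.54
  = 0.849 * 85 * 0.070948 * 0.089697
  = 0.4592 m/s.
Pipe area A = pi*D^2/4 = pi*0.06^2/4 = 0.0028 m^2.
Q = A * V = 0.0028 * 0.4592 = 0.0013 m^3/s.

0.0013


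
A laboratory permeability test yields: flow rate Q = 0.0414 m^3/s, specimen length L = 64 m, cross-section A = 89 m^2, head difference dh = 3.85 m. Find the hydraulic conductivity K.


From K = Q*L / (A*dh):
Numerator: Q*L = 0.0414 * 64 = 2.6496.
Denominator: A*dh = 89 * 3.85 = 342.65.
K = 2.6496 / 342.65 = 0.007733 m/s.

0.007733


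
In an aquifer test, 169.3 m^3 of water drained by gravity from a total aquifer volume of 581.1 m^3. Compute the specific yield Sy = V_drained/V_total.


Specific yield Sy = Volume drained / Total volume.
Sy = 169.3 / 581.1
   = 0.2913.

0.2913


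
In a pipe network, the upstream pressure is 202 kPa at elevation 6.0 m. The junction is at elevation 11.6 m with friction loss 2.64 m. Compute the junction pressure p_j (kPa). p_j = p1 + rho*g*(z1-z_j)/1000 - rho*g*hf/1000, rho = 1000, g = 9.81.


Junction pressure: p_j = p1 + rho*g*(z1 - z_j)/1000 - rho*g*hf/1000.
Elevation term = 1000*9.81*(6.0 - 11.6)/1000 = -54.936 kPa.
Friction term = 1000*9.81*2.64/1000 = 25.898 kPa.
p_j = 202 + -54.936 - 25.898 = 121.17 kPa.

121.17


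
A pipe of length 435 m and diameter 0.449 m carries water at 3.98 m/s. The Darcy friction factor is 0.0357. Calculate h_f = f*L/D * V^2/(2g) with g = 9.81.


Darcy-Weisbach equation: h_f = f * (L/D) * V^2/(2g).
f * L/D = 0.0357 * 435/0.449 = 34.5869.
V^2/(2g) = 3.98^2 / (2*9.81) = 15.8404 / 19.62 = 0.8074 m.
h_f = 34.5869 * 0.8074 = 27.924 m.

27.924


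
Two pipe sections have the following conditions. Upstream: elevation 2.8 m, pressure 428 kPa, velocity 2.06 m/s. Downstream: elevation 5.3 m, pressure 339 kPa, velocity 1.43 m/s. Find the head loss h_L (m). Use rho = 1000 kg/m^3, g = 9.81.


Total head at each section: H = z + p/(rho*g) + V^2/(2g).
H1 = 2.8 + 428*1000/(1000*9.81) + 2.06^2/(2*9.81)
   = 2.8 + 43.629 + 0.2163
   = 46.645 m.
H2 = 5.3 + 339*1000/(1000*9.81) + 1.43^2/(2*9.81)
   = 5.3 + 34.557 + 0.1042
   = 39.961 m.
h_L = H1 - H2 = 46.645 - 39.961 = 6.684 m.

6.684


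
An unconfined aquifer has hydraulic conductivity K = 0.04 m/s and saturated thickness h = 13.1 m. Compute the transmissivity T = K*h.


Transmissivity is defined as T = K * h.
T = 0.04 * 13.1
  = 0.524 m^2/s.

0.524


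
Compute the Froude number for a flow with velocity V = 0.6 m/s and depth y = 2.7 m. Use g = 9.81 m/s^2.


The Froude number is defined as Fr = V / sqrt(g*y).
g*y = 9.81 * 2.7 = 26.487.
sqrt(g*y) = sqrt(26.487) = 5.1466.
Fr = 0.6 / 5.1466 = 0.1166.

0.1166


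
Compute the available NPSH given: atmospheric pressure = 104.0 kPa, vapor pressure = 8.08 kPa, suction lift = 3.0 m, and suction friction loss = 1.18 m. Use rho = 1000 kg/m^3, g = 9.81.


NPSHa = p_atm/(rho*g) - z_s - hf_s - p_vap/(rho*g).
p_atm/(rho*g) = 104.0*1000 / (1000*9.81) = 10.601 m.
p_vap/(rho*g) = 8.08*1000 / (1000*9.81) = 0.824 m.
NPSHa = 10.601 - 3.0 - 1.18 - 0.824
      = 5.6 m.

5.6


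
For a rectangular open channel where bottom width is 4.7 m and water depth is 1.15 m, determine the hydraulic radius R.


For a rectangular section:
Flow area A = b * y = 4.7 * 1.15 = 5.4 m^2.
Wetted perimeter P = b + 2y = 4.7 + 2*1.15 = 7.0 m.
Hydraulic radius R = A/P = 5.4 / 7.0 = 0.7721 m.

0.7721


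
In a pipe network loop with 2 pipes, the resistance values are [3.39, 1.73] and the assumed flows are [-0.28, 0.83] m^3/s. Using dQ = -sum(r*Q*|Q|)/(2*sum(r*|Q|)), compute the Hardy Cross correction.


Numerator terms (r*Q*|Q|): 3.39*-0.28*|-0.28| = -0.2658; 1.73*0.83*|0.83| = 1.1918.
Sum of numerator = 0.926.
Denominator terms (r*|Q|): 3.39*|-0.28| = 0.9492; 1.73*|0.83| = 1.4359.
2 * sum of denominator = 2 * 2.3851 = 4.7702.
dQ = -0.926 / 4.7702 = -0.1941 m^3/s.

-0.1941


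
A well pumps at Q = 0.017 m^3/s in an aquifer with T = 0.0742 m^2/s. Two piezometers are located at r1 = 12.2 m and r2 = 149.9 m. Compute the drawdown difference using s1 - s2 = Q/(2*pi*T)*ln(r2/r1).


Thiem equation: s1 - s2 = Q/(2*pi*T) * ln(r2/r1).
ln(r2/r1) = ln(149.9/12.2) = 2.5085.
Q/(2*pi*T) = 0.017 / (2*pi*0.0742) = 0.017 / 0.4662 = 0.0365.
s1 - s2 = 0.0365 * 2.5085 = 0.0915 m.

0.0915


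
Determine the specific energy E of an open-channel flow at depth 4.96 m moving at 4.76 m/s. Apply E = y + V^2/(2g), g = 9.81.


Specific energy E = y + V^2/(2g).
Velocity head = V^2/(2g) = 4.76^2 / (2*9.81) = 22.6576 / 19.62 = 1.1548 m.
E = 4.96 + 1.1548 = 6.1148 m.

6.1148


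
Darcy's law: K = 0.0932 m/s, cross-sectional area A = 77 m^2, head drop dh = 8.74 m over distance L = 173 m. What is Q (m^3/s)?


Darcy's law: Q = K * A * i, where i = dh/L.
Hydraulic gradient i = 8.74 / 173 = 0.05052.
Q = 0.0932 * 77 * 0.05052
  = 0.3626 m^3/s.

0.3626


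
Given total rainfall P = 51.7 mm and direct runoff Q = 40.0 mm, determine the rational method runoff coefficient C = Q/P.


The runoff coefficient C = runoff depth / rainfall depth.
C = 40.0 / 51.7
  = 0.7737.

0.7737


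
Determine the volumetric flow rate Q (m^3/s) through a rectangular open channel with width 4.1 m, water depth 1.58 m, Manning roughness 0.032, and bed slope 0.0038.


For a rectangular channel, the cross-sectional area A = b * y = 4.1 * 1.58 = 6.48 m^2.
The wetted perimeter P = b + 2y = 4.1 + 2*1.58 = 7.26 m.
Hydraulic radius R = A/P = 6.48/7.26 = 0.8923 m.
Velocity V = (1/n)*R^(2/3)*S^(1/2) = (1/0.032)*0.8923^(2/3)*0.0038^(1/2) = 1.7854 m/s.
Discharge Q = A * V = 6.48 * 1.7854 = 11.566 m^3/s.

11.566


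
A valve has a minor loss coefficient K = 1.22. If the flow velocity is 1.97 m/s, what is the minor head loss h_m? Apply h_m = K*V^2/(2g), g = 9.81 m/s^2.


Minor loss formula: h_m = K * V^2/(2g).
V^2 = 1.97^2 = 3.8809.
V^2/(2g) = 3.8809 / 19.62 = 0.1978 m.
h_m = 1.22 * 0.1978 = 0.2413 m.

0.2413


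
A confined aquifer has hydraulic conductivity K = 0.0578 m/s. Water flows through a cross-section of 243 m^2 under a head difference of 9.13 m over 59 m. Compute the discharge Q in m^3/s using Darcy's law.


Darcy's law: Q = K * A * i, where i = dh/L.
Hydraulic gradient i = 9.13 / 59 = 0.154746.
Q = 0.0578 * 243 * 0.154746
  = 2.1735 m^3/s.

2.1735


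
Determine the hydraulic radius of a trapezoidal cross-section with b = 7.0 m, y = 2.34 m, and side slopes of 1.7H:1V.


For a trapezoidal section with side slope z:
A = (b + z*y)*y = (7.0 + 1.7*2.34)*2.34 = 25.689 m^2.
P = b + 2*y*sqrt(1 + z^2) = 7.0 + 2*2.34*sqrt(1 + 1.7^2) = 16.23 m.
R = A/P = 25.689 / 16.23 = 1.5827 m.

1.5827


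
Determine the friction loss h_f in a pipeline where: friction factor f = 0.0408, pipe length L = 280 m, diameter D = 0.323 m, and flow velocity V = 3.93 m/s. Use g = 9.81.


Darcy-Weisbach equation: h_f = f * (L/D) * V^2/(2g).
f * L/D = 0.0408 * 280/0.323 = 35.3684.
V^2/(2g) = 3.93^2 / (2*9.81) = 15.4449 / 19.62 = 0.7872 m.
h_f = 35.3684 * 0.7872 = 27.842 m.

27.842


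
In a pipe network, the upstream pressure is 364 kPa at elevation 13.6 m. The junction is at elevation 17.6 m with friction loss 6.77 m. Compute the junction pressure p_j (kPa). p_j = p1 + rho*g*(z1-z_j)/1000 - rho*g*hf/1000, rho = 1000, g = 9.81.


Junction pressure: p_j = p1 + rho*g*(z1 - z_j)/1000 - rho*g*hf/1000.
Elevation term = 1000*9.81*(13.6 - 17.6)/1000 = -39.24 kPa.
Friction term = 1000*9.81*6.77/1000 = 66.414 kPa.
p_j = 364 + -39.24 - 66.414 = 258.35 kPa.

258.35


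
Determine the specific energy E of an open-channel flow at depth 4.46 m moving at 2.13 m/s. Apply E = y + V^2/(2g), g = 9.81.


Specific energy E = y + V^2/(2g).
Velocity head = V^2/(2g) = 2.13^2 / (2*9.81) = 4.5369 / 19.62 = 0.2312 m.
E = 4.46 + 0.2312 = 4.6912 m.

4.6912


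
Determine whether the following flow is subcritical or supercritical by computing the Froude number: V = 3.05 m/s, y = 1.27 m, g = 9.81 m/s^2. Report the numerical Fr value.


The Froude number is defined as Fr = V / sqrt(g*y).
g*y = 9.81 * 1.27 = 12.4587.
sqrt(g*y) = sqrt(12.4587) = 3.5297.
Fr = 3.05 / 3.5297 = 0.8641.
Since Fr < 1, the flow is subcritical.

0.8641


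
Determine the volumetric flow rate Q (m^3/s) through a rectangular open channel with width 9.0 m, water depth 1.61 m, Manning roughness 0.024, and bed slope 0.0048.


For a rectangular channel, the cross-sectional area A = b * y = 9.0 * 1.61 = 14.49 m^2.
The wetted perimeter P = b + 2y = 9.0 + 2*1.61 = 12.22 m.
Hydraulic radius R = A/P = 14.49/12.22 = 1.1858 m.
Velocity V = (1/n)*R^(2/3)*S^(1/2) = (1/0.024)*1.1858^(2/3)*0.0048^(1/2) = 3.234 m/s.
Discharge Q = A * V = 14.49 * 3.234 = 46.861 m^3/s.

46.861


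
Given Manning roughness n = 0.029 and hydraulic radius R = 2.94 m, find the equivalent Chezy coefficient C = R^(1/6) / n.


The Chezy coefficient relates to Manning's n through C = R^(1/6) / n.
R^(1/6) = 2.94^(1/6) = 1.1969.
C = 1.1969 / 0.029 = 41.27 m^(1/2)/s.

41.27


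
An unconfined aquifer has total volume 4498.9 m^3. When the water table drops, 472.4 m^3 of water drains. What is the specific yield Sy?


Specific yield Sy = Volume drained / Total volume.
Sy = 472.4 / 4498.9
   = 0.105.

0.105


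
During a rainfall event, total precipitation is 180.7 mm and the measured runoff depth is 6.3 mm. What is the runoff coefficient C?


The runoff coefficient C = runoff depth / rainfall depth.
C = 6.3 / 180.7
  = 0.0349.

0.0349


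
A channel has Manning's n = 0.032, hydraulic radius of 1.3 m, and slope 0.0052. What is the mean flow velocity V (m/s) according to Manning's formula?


Manning's equation gives V = (1/n) * R^(2/3) * S^(1/2).
First, compute R^(2/3) = 1.3^(2/3) = 1.1911.
Next, S^(1/2) = 0.0052^(1/2) = 0.072111.
Then 1/n = 1/0.032 = 31.25.
V = 31.25 * 1.1911 * 0.072111 = 2.6842 m/s.

2.6842


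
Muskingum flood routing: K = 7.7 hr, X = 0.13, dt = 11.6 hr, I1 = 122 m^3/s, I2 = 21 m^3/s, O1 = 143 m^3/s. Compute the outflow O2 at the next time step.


Muskingum coefficients:
denom = 2*K*(1-X) + dt = 2*7.7*(1-0.13) + 11.6 = 24.998.
C0 = (dt - 2*K*X)/denom = (11.6 - 2*7.7*0.13)/24.998 = 0.384.
C1 = (dt + 2*K*X)/denom = (11.6 + 2*7.7*0.13)/24.998 = 0.5441.
C2 = (2*K*(1-X) - dt)/denom = 0.0719.
O2 = C0*I2 + C1*I1 + C2*O1
   = 0.384*21 + 0.5441*122 + 0.0719*143
   = 84.73 m^3/s.

84.73


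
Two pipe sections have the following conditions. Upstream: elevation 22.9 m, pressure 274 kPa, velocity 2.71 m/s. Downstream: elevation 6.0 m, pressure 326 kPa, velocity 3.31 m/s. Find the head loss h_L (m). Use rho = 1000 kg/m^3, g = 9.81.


Total head at each section: H = z + p/(rho*g) + V^2/(2g).
H1 = 22.9 + 274*1000/(1000*9.81) + 2.71^2/(2*9.81)
   = 22.9 + 27.931 + 0.3743
   = 51.205 m.
H2 = 6.0 + 326*1000/(1000*9.81) + 3.31^2/(2*9.81)
   = 6.0 + 33.231 + 0.5584
   = 39.79 m.
h_L = H1 - H2 = 51.205 - 39.79 = 11.415 m.

11.415


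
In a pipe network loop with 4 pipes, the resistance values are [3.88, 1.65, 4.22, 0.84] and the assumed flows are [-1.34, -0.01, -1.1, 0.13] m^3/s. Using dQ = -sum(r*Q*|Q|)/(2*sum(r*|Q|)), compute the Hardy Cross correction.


Numerator terms (r*Q*|Q|): 3.88*-1.34*|-1.34| = -6.9669; 1.65*-0.01*|-0.01| = -0.0002; 4.22*-1.1*|-1.1| = -5.1062; 0.84*0.13*|0.13| = 0.0142.
Sum of numerator = -12.0591.
Denominator terms (r*|Q|): 3.88*|-1.34| = 5.1992; 1.65*|-0.01| = 0.0165; 4.22*|-1.1| = 4.642; 0.84*|0.13| = 0.1092.
2 * sum of denominator = 2 * 9.9669 = 19.9338.
dQ = --12.0591 / 19.9338 = 0.605 m^3/s.

0.605


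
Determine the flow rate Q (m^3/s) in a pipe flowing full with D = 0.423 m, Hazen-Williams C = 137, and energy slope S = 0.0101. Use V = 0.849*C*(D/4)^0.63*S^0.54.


For a full circular pipe, R = D/4 = 0.423/4 = 0.1057 m.
V = 0.849 * 137 * 0.1057^0.63 * 0.0101^0.54
  = 0.849 * 137 * 0.242827 * 0.083625
  = 2.3619 m/s.
Pipe area A = pi*D^2/4 = pi*0.423^2/4 = 0.1405 m^2.
Q = A * V = 0.1405 * 2.3619 = 0.3319 m^3/s.

0.3319


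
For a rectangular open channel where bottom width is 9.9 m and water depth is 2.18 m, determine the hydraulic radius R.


For a rectangular section:
Flow area A = b * y = 9.9 * 2.18 = 21.58 m^2.
Wetted perimeter P = b + 2y = 9.9 + 2*2.18 = 14.26 m.
Hydraulic radius R = A/P = 21.58 / 14.26 = 1.5135 m.

1.5135


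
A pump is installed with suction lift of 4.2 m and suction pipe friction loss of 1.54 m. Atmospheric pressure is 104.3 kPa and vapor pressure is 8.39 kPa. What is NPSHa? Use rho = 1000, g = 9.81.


NPSHa = p_atm/(rho*g) - z_s - hf_s - p_vap/(rho*g).
p_atm/(rho*g) = 104.3*1000 / (1000*9.81) = 10.632 m.
p_vap/(rho*g) = 8.39*1000 / (1000*9.81) = 0.855 m.
NPSHa = 10.632 - 4.2 - 1.54 - 0.855
      = 4.04 m.

4.04


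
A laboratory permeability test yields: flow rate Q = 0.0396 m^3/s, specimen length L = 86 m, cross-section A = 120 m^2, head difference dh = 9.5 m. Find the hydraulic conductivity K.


From K = Q*L / (A*dh):
Numerator: Q*L = 0.0396 * 86 = 3.4056.
Denominator: A*dh = 120 * 9.5 = 1140.0.
K = 3.4056 / 1140.0 = 0.002987 m/s.

0.002987


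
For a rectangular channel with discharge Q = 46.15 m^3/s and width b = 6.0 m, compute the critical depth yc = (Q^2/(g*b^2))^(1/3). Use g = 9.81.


Using yc = (Q^2 / (g * b^2))^(1/3):
Q^2 = 46.15^2 = 2129.82.
g * b^2 = 9.81 * 6.0^2 = 9.81 * 36.0 = 353.16.
Q^2 / (g*b^2) = 2129.82 / 353.16 = 6.0308.
yc = 6.0308^(1/3) = 1.8202 m.

1.8202


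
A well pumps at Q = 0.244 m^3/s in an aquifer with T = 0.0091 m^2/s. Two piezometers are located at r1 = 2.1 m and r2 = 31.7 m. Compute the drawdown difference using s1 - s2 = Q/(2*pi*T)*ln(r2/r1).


Thiem equation: s1 - s2 = Q/(2*pi*T) * ln(r2/r1).
ln(r2/r1) = ln(31.7/2.1) = 2.7144.
Q/(2*pi*T) = 0.244 / (2*pi*0.0091) = 0.244 / 0.0572 = 4.2675.
s1 - s2 = 4.2675 * 2.7144 = 11.5835 m.

11.5835


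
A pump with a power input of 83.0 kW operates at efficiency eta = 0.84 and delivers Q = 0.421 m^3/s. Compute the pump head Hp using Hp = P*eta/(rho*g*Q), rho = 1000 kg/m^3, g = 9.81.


Pump head formula: Hp = P * eta / (rho * g * Q).
Numerator: P * eta = 83.0 * 1000 * 0.84 = 69720.0 W.
Denominator: rho * g * Q = 1000 * 9.81 * 0.421 = 4130.01.
Hp = 69720.0 / 4130.01 = 16.88 m.

16.88


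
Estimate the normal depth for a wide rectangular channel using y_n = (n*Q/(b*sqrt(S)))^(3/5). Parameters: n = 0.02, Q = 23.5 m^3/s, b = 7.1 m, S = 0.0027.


We use the wide-channel approximation y_n = (n*Q/(b*sqrt(S)))^(3/5).
sqrt(S) = sqrt(0.0027) = 0.051962.
Numerator: n*Q = 0.02 * 23.5 = 0.47.
Denominator: b*sqrt(S) = 7.1 * 0.051962 = 0.36893.
arg = 1.274.
y_n = 1.274^(3/5) = 1.1564 m.

1.1564


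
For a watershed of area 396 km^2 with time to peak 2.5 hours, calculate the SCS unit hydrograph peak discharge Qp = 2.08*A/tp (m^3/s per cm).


SCS formula: Qp = 2.08 * A / tp.
Qp = 2.08 * 396 / 2.5
   = 823.68 / 2.5
   = 329.47 m^3/s per cm.

329.47


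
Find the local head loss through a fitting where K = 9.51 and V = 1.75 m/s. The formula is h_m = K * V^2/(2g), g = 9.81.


Minor loss formula: h_m = K * V^2/(2g).
V^2 = 1.75^2 = 3.0625.
V^2/(2g) = 3.0625 / 19.62 = 0.1561 m.
h_m = 9.51 * 0.1561 = 1.4844 m.

1.4844


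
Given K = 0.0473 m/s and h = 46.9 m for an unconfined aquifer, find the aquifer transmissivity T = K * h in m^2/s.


Transmissivity is defined as T = K * h.
T = 0.0473 * 46.9
  = 2.2184 m^2/s.

2.2184


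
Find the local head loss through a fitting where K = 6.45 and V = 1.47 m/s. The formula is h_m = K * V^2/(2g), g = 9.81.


Minor loss formula: h_m = K * V^2/(2g).
V^2 = 1.47^2 = 2.1609.
V^2/(2g) = 2.1609 / 19.62 = 0.1101 m.
h_m = 6.45 * 0.1101 = 0.7104 m.

0.7104


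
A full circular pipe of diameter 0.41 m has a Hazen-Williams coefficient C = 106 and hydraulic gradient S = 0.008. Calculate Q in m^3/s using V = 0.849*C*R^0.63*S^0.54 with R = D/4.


For a full circular pipe, R = D/4 = 0.41/4 = 0.1025 m.
V = 0.849 * 106 * 0.1025^0.63 * 0.008^0.54
  = 0.849 * 106 * 0.238098 * 0.073734
  = 1.5799 m/s.
Pipe area A = pi*D^2/4 = pi*0.41^2/4 = 0.132 m^2.
Q = A * V = 0.132 * 1.5799 = 0.2086 m^3/s.

0.2086


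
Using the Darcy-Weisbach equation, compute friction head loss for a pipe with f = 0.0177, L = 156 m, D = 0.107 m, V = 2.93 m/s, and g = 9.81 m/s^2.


Darcy-Weisbach equation: h_f = f * (L/D) * V^2/(2g).
f * L/D = 0.0177 * 156/0.107 = 25.8056.
V^2/(2g) = 2.93^2 / (2*9.81) = 8.5849 / 19.62 = 0.4376 m.
h_f = 25.8056 * 0.4376 = 11.291 m.

11.291


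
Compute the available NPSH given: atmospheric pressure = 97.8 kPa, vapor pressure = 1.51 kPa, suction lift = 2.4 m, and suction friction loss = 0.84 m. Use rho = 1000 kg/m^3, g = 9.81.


NPSHa = p_atm/(rho*g) - z_s - hf_s - p_vap/(rho*g).
p_atm/(rho*g) = 97.8*1000 / (1000*9.81) = 9.969 m.
p_vap/(rho*g) = 1.51*1000 / (1000*9.81) = 0.154 m.
NPSHa = 9.969 - 2.4 - 0.84 - 0.154
      = 6.58 m.

6.58


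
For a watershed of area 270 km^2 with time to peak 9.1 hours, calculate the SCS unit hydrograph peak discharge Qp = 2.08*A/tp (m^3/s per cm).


SCS formula: Qp = 2.08 * A / tp.
Qp = 2.08 * 270 / 9.1
   = 561.6 / 9.1
   = 61.71 m^3/s per cm.

61.71


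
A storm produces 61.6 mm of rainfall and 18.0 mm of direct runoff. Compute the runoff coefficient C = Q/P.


The runoff coefficient C = runoff depth / rainfall depth.
C = 18.0 / 61.6
  = 0.2922.

0.2922


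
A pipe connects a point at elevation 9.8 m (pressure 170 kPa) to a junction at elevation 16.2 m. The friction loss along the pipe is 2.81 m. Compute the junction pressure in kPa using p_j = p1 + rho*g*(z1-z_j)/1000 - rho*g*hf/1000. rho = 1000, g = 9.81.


Junction pressure: p_j = p1 + rho*g*(z1 - z_j)/1000 - rho*g*hf/1000.
Elevation term = 1000*9.81*(9.8 - 16.2)/1000 = -62.784 kPa.
Friction term = 1000*9.81*2.81/1000 = 27.566 kPa.
p_j = 170 + -62.784 - 27.566 = 79.65 kPa.

79.65


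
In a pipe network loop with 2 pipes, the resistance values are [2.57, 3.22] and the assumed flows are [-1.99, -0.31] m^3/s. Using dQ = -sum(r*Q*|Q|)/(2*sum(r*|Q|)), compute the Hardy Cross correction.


Numerator terms (r*Q*|Q|): 2.57*-1.99*|-1.99| = -10.1775; 3.22*-0.31*|-0.31| = -0.3094.
Sum of numerator = -10.4869.
Denominator terms (r*|Q|): 2.57*|-1.99| = 5.1143; 3.22*|-0.31| = 0.9982.
2 * sum of denominator = 2 * 6.1125 = 12.225.
dQ = --10.4869 / 12.225 = 0.8578 m^3/s.

0.8578


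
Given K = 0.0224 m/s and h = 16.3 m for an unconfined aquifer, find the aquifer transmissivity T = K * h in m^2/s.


Transmissivity is defined as T = K * h.
T = 0.0224 * 16.3
  = 0.3651 m^2/s.

0.3651


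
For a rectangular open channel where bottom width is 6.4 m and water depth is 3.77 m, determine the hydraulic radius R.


For a rectangular section:
Flow area A = b * y = 6.4 * 3.77 = 24.13 m^2.
Wetted perimeter P = b + 2y = 6.4 + 2*3.77 = 13.94 m.
Hydraulic radius R = A/P = 24.13 / 13.94 = 1.7308 m.

1.7308


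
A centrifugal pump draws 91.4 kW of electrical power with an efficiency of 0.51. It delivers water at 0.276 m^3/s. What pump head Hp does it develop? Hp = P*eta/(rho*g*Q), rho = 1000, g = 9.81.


Pump head formula: Hp = P * eta / (rho * g * Q).
Numerator: P * eta = 91.4 * 1000 * 0.51 = 46614.0 W.
Denominator: rho * g * Q = 1000 * 9.81 * 0.276 = 2707.56.
Hp = 46614.0 / 2707.56 = 17.22 m.

17.22


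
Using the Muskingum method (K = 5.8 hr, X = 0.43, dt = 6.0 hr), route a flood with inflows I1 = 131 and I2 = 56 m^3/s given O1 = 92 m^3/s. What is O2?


Muskingum coefficients:
denom = 2*K*(1-X) + dt = 2*5.8*(1-0.43) + 6.0 = 12.612.
C0 = (dt - 2*K*X)/denom = (6.0 - 2*5.8*0.43)/12.612 = 0.0802.
C1 = (dt + 2*K*X)/denom = (6.0 + 2*5.8*0.43)/12.612 = 0.8712.
C2 = (2*K*(1-X) - dt)/denom = 0.0485.
O2 = C0*I2 + C1*I1 + C2*O1
   = 0.0802*56 + 0.8712*131 + 0.0485*92
   = 123.09 m^3/s.

123.09


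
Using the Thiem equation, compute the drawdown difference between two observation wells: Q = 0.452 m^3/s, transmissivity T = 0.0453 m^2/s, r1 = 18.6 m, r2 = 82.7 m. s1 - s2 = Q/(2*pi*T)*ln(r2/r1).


Thiem equation: s1 - s2 = Q/(2*pi*T) * ln(r2/r1).
ln(r2/r1) = ln(82.7/18.6) = 1.4921.
Q/(2*pi*T) = 0.452 / (2*pi*0.0453) = 0.452 / 0.2846 = 1.588.
s1 - s2 = 1.588 * 1.4921 = 2.3694 m.

2.3694


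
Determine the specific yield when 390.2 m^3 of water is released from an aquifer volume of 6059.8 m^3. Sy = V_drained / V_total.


Specific yield Sy = Volume drained / Total volume.
Sy = 390.2 / 6059.8
   = 0.0644.

0.0644


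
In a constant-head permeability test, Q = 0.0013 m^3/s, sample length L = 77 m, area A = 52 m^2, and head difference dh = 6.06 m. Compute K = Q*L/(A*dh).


From K = Q*L / (A*dh):
Numerator: Q*L = 0.0013 * 77 = 0.1001.
Denominator: A*dh = 52 * 6.06 = 315.12.
K = 0.1001 / 315.12 = 0.000318 m/s.

0.000318


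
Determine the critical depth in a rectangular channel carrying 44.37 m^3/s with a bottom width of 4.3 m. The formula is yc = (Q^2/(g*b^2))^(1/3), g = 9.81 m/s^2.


Using yc = (Q^2 / (g * b^2))^(1/3):
Q^2 = 44.37^2 = 1968.7.
g * b^2 = 9.81 * 4.3^2 = 9.81 * 18.49 = 181.39.
Q^2 / (g*b^2) = 1968.7 / 181.39 = 10.8534.
yc = 10.8534^(1/3) = 2.2141 m.

2.2141


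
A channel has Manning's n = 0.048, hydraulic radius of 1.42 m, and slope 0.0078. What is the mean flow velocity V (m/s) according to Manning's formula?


Manning's equation gives V = (1/n) * R^(2/3) * S^(1/2).
First, compute R^(2/3) = 1.42^(2/3) = 1.2634.
Next, S^(1/2) = 0.0078^(1/2) = 0.088318.
Then 1/n = 1/0.048 = 20.83.
V = 20.83 * 1.2634 * 0.088318 = 2.3245 m/s.

2.3245


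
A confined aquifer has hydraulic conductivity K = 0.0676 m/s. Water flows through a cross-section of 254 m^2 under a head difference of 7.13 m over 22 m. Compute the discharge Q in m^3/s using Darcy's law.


Darcy's law: Q = K * A * i, where i = dh/L.
Hydraulic gradient i = 7.13 / 22 = 0.324091.
Q = 0.0676 * 254 * 0.324091
  = 5.5648 m^3/s.

5.5648


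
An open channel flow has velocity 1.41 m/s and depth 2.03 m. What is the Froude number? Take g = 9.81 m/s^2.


The Froude number is defined as Fr = V / sqrt(g*y).
g*y = 9.81 * 2.03 = 19.9143.
sqrt(g*y) = sqrt(19.9143) = 4.4625.
Fr = 1.41 / 4.4625 = 0.316.

0.316


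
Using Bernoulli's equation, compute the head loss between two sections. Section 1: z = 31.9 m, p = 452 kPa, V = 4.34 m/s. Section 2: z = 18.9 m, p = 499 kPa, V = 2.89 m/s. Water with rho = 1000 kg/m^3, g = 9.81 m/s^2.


Total head at each section: H = z + p/(rho*g) + V^2/(2g).
H1 = 31.9 + 452*1000/(1000*9.81) + 4.34^2/(2*9.81)
   = 31.9 + 46.075 + 0.96
   = 78.935 m.
H2 = 18.9 + 499*1000/(1000*9.81) + 2.89^2/(2*9.81)
   = 18.9 + 50.866 + 0.4257
   = 70.192 m.
h_L = H1 - H2 = 78.935 - 70.192 = 8.743 m.

8.743


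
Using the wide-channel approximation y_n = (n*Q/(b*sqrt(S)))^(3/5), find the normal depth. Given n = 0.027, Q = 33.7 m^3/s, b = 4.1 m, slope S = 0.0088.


We use the wide-channel approximation y_n = (n*Q/(b*sqrt(S)))^(3/5).
sqrt(S) = sqrt(0.0088) = 0.093808.
Numerator: n*Q = 0.027 * 33.7 = 0.9099.
Denominator: b*sqrt(S) = 4.1 * 0.093808 = 0.384613.
arg = 2.3657.
y_n = 2.3657^(3/5) = 1.6764 m.

1.6764


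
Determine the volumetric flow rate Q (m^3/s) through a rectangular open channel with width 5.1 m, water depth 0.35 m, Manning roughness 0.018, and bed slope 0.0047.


For a rectangular channel, the cross-sectional area A = b * y = 5.1 * 0.35 = 1.78 m^2.
The wetted perimeter P = b + 2y = 5.1 + 2*0.35 = 5.8 m.
Hydraulic radius R = A/P = 1.78/5.8 = 0.3078 m.
Velocity V = (1/n)*R^(2/3)*S^(1/2) = (1/0.018)*0.3078^(2/3)*0.0047^(1/2) = 1.7361 m/s.
Discharge Q = A * V = 1.78 * 1.7361 = 3.099 m^3/s.

3.099


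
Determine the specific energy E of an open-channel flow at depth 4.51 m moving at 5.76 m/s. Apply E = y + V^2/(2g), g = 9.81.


Specific energy E = y + V^2/(2g).
Velocity head = V^2/(2g) = 5.76^2 / (2*9.81) = 33.1776 / 19.62 = 1.691 m.
E = 4.51 + 1.691 = 6.201 m.

6.201


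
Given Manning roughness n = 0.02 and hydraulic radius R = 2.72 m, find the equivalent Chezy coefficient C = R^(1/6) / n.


The Chezy coefficient relates to Manning's n through C = R^(1/6) / n.
R^(1/6) = 2.72^(1/6) = 1.181485.
C = 1.181485 / 0.02 = 59.07 m^(1/2)/s.

59.07


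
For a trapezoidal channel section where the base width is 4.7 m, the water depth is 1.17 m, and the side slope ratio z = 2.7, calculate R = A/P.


For a trapezoidal section with side slope z:
A = (b + z*y)*y = (4.7 + 2.7*1.17)*1.17 = 9.195 m^2.
P = b + 2*y*sqrt(1 + z^2) = 4.7 + 2*1.17*sqrt(1 + 2.7^2) = 11.437 m.
R = A/P = 9.195 / 11.437 = 0.8039 m.

0.8039


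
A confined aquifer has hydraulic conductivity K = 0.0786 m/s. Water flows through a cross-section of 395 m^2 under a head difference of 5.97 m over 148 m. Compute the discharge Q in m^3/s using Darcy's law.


Darcy's law: Q = K * A * i, where i = dh/L.
Hydraulic gradient i = 5.97 / 148 = 0.040338.
Q = 0.0786 * 395 * 0.040338
  = 1.2524 m^3/s.

1.2524


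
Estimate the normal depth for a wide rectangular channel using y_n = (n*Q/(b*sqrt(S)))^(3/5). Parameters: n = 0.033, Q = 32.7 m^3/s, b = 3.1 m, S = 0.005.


We use the wide-channel approximation y_n = (n*Q/(b*sqrt(S)))^(3/5).
sqrt(S) = sqrt(0.005) = 0.070711.
Numerator: n*Q = 0.033 * 32.7 = 1.0791.
Denominator: b*sqrt(S) = 3.1 * 0.070711 = 0.219204.
arg = 4.9228.
y_n = 4.9228^(3/5) = 2.6021 m.

2.6021


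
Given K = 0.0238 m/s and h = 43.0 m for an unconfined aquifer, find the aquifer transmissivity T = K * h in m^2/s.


Transmissivity is defined as T = K * h.
T = 0.0238 * 43.0
  = 1.0234 m^2/s.

1.0234


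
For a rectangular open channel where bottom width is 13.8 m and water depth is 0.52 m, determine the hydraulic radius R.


For a rectangular section:
Flow area A = b * y = 13.8 * 0.52 = 7.18 m^2.
Wetted perimeter P = b + 2y = 13.8 + 2*0.52 = 14.84 m.
Hydraulic radius R = A/P = 7.18 / 14.84 = 0.4836 m.

0.4836


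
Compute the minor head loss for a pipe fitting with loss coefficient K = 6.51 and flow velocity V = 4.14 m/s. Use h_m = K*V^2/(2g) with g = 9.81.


Minor loss formula: h_m = K * V^2/(2g).
V^2 = 4.14^2 = 17.1396.
V^2/(2g) = 17.1396 / 19.62 = 0.8736 m.
h_m = 6.51 * 0.8736 = 5.687 m.

5.687


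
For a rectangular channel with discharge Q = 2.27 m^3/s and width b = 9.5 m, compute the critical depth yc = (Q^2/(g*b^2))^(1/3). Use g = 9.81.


Using yc = (Q^2 / (g * b^2))^(1/3):
Q^2 = 2.27^2 = 5.15.
g * b^2 = 9.81 * 9.5^2 = 9.81 * 90.25 = 885.35.
Q^2 / (g*b^2) = 5.15 / 885.35 = 0.0058.
yc = 0.0058^(1/3) = 0.1799 m.

0.1799


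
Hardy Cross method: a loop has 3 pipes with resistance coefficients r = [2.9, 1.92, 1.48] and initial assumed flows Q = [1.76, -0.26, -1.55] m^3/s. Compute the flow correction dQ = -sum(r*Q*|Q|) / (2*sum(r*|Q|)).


Numerator terms (r*Q*|Q|): 2.9*1.76*|1.76| = 8.983; 1.92*-0.26*|-0.26| = -0.1298; 1.48*-1.55*|-1.55| = -3.5557.
Sum of numerator = 5.2975.
Denominator terms (r*|Q|): 2.9*|1.76| = 5.104; 1.92*|-0.26| = 0.4992; 1.48*|-1.55| = 2.294.
2 * sum of denominator = 2 * 7.8972 = 15.7944.
dQ = -5.2975 / 15.7944 = -0.3354 m^3/s.

-0.3354


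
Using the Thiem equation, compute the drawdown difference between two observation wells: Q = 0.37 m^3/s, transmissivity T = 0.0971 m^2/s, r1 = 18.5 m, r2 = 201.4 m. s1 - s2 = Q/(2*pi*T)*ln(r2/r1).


Thiem equation: s1 - s2 = Q/(2*pi*T) * ln(r2/r1).
ln(r2/r1) = ln(201.4/18.5) = 2.3875.
Q/(2*pi*T) = 0.37 / (2*pi*0.0971) = 0.37 / 0.6101 = 0.6065.
s1 - s2 = 0.6065 * 2.3875 = 1.4479 m.

1.4479


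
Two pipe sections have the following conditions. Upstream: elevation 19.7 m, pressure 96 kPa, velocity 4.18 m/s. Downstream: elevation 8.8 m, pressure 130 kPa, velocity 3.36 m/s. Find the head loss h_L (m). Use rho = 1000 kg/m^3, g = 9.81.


Total head at each section: H = z + p/(rho*g) + V^2/(2g).
H1 = 19.7 + 96*1000/(1000*9.81) + 4.18^2/(2*9.81)
   = 19.7 + 9.786 + 0.8905
   = 30.376 m.
H2 = 8.8 + 130*1000/(1000*9.81) + 3.36^2/(2*9.81)
   = 8.8 + 13.252 + 0.5754
   = 22.627 m.
h_L = H1 - H2 = 30.376 - 22.627 = 7.749 m.

7.749


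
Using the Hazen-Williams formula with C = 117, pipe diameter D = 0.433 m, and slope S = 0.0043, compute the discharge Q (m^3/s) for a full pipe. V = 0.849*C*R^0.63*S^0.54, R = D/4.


For a full circular pipe, R = D/4 = 0.433/4 = 0.1082 m.
V = 0.849 * 117 * 0.1082^0.63 * 0.0043^0.54
  = 0.849 * 117 * 0.246428 * 0.052732
  = 1.2908 m/s.
Pipe area A = pi*D^2/4 = pi*0.433^2/4 = 0.1473 m^2.
Q = A * V = 0.1473 * 1.2908 = 0.1901 m^3/s.

0.1901


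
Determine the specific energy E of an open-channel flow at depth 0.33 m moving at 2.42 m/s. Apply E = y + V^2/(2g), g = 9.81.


Specific energy E = y + V^2/(2g).
Velocity head = V^2/(2g) = 2.42^2 / (2*9.81) = 5.8564 / 19.62 = 0.2985 m.
E = 0.33 + 0.2985 = 0.6285 m.

0.6285


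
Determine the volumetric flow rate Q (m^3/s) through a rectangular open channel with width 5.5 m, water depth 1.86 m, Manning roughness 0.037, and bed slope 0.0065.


For a rectangular channel, the cross-sectional area A = b * y = 5.5 * 1.86 = 10.23 m^2.
The wetted perimeter P = b + 2y = 5.5 + 2*1.86 = 9.22 m.
Hydraulic radius R = A/P = 10.23/9.22 = 1.1095 m.
Velocity V = (1/n)*R^(2/3)*S^(1/2) = (1/0.037)*1.1095^(2/3)*0.0065^(1/2) = 2.3353 m/s.
Discharge Q = A * V = 10.23 * 2.3353 = 23.891 m^3/s.

23.891


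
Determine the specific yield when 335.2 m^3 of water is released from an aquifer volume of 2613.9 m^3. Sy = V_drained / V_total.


Specific yield Sy = Volume drained / Total volume.
Sy = 335.2 / 2613.9
   = 0.1282.

0.1282


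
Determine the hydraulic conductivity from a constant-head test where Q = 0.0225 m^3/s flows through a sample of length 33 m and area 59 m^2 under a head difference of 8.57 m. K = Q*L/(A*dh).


From K = Q*L / (A*dh):
Numerator: Q*L = 0.0225 * 33 = 0.7425.
Denominator: A*dh = 59 * 8.57 = 505.63.
K = 0.7425 / 505.63 = 0.001468 m/s.

0.001468


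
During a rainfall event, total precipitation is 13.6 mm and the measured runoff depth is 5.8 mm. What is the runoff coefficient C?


The runoff coefficient C = runoff depth / rainfall depth.
C = 5.8 / 13.6
  = 0.4265.

0.4265


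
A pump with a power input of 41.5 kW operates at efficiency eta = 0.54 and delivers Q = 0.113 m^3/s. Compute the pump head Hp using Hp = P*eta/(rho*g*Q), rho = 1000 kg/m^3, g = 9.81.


Pump head formula: Hp = P * eta / (rho * g * Q).
Numerator: P * eta = 41.5 * 1000 * 0.54 = 22410.0 W.
Denominator: rho * g * Q = 1000 * 9.81 * 0.113 = 1108.53.
Hp = 22410.0 / 1108.53 = 20.22 m.

20.22


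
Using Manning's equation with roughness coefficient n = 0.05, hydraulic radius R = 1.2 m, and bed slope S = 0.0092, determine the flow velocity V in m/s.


Manning's equation gives V = (1/n) * R^(2/3) * S^(1/2).
First, compute R^(2/3) = 1.2^(2/3) = 1.1292.
Next, S^(1/2) = 0.0092^(1/2) = 0.095917.
Then 1/n = 1/0.05 = 20.0.
V = 20.0 * 1.1292 * 0.095917 = 2.1663 m/s.

2.1663


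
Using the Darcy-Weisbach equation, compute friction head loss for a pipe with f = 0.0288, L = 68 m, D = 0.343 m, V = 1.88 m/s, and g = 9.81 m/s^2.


Darcy-Weisbach equation: h_f = f * (L/D) * V^2/(2g).
f * L/D = 0.0288 * 68/0.343 = 5.7096.
V^2/(2g) = 1.88^2 / (2*9.81) = 3.5344 / 19.62 = 0.1801 m.
h_f = 5.7096 * 0.1801 = 1.029 m.

1.029


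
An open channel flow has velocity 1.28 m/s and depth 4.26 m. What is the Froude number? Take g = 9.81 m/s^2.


The Froude number is defined as Fr = V / sqrt(g*y).
g*y = 9.81 * 4.26 = 41.7906.
sqrt(g*y) = sqrt(41.7906) = 6.4646.
Fr = 1.28 / 6.4646 = 0.198.

0.198


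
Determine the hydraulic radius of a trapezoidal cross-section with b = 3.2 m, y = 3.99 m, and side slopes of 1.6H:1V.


For a trapezoidal section with side slope z:
A = (b + z*y)*y = (3.2 + 1.6*3.99)*3.99 = 38.24 m^2.
P = b + 2*y*sqrt(1 + z^2) = 3.2 + 2*3.99*sqrt(1 + 1.6^2) = 18.257 m.
R = A/P = 38.24 / 18.257 = 2.0946 m.

2.0946


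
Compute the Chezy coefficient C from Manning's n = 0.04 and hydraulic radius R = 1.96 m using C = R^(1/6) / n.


The Chezy coefficient relates to Manning's n through C = R^(1/6) / n.
R^(1/6) = 1.96^(1/6) = 1.118689.
C = 1.118689 / 0.04 = 27.97 m^(1/2)/s.

27.97


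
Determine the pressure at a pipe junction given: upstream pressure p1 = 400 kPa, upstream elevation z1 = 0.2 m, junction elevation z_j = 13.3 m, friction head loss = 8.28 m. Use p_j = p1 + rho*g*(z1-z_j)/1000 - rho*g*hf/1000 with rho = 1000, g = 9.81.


Junction pressure: p_j = p1 + rho*g*(z1 - z_j)/1000 - rho*g*hf/1000.
Elevation term = 1000*9.81*(0.2 - 13.3)/1000 = -128.511 kPa.
Friction term = 1000*9.81*8.28/1000 = 81.227 kPa.
p_j = 400 + -128.511 - 81.227 = 190.26 kPa.

190.26


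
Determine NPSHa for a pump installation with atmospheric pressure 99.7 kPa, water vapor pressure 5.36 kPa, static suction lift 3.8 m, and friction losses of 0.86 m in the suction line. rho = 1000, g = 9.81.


NPSHa = p_atm/(rho*g) - z_s - hf_s - p_vap/(rho*g).
p_atm/(rho*g) = 99.7*1000 / (1000*9.81) = 10.163 m.
p_vap/(rho*g) = 5.36*1000 / (1000*9.81) = 0.546 m.
NPSHa = 10.163 - 3.8 - 0.86 - 0.546
      = 4.96 m.

4.96


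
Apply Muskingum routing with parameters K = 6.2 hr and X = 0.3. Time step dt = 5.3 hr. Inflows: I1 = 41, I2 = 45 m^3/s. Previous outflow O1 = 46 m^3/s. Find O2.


Muskingum coefficients:
denom = 2*K*(1-X) + dt = 2*6.2*(1-0.3) + 5.3 = 13.98.
C0 = (dt - 2*K*X)/denom = (5.3 - 2*6.2*0.3)/13.98 = 0.113.
C1 = (dt + 2*K*X)/denom = (5.3 + 2*6.2*0.3)/13.98 = 0.6452.
C2 = (2*K*(1-X) - dt)/denom = 0.2418.
O2 = C0*I2 + C1*I1 + C2*O1
   = 0.113*45 + 0.6452*41 + 0.2418*46
   = 42.66 m^3/s.

42.66


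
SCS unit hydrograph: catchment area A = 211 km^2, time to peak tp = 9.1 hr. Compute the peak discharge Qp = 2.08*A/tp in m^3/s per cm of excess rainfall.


SCS formula: Qp = 2.08 * A / tp.
Qp = 2.08 * 211 / 9.1
   = 438.88 / 9.1
   = 48.23 m^3/s per cm.

48.23


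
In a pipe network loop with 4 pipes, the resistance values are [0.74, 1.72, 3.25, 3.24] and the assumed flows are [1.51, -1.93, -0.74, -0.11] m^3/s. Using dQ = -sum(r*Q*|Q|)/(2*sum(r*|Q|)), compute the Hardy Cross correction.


Numerator terms (r*Q*|Q|): 0.74*1.51*|1.51| = 1.6873; 1.72*-1.93*|-1.93| = -6.4068; 3.25*-0.74*|-0.74| = -1.7797; 3.24*-0.11*|-0.11| = -0.0392.
Sum of numerator = -6.5385.
Denominator terms (r*|Q|): 0.74*|1.51| = 1.1174; 1.72*|-1.93| = 3.3196; 3.25*|-0.74| = 2.405; 3.24*|-0.11| = 0.3564.
2 * sum of denominator = 2 * 7.1984 = 14.3968.
dQ = --6.5385 / 14.3968 = 0.4542 m^3/s.

0.4542


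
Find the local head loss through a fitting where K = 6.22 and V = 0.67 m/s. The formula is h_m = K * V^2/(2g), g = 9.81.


Minor loss formula: h_m = K * V^2/(2g).
V^2 = 0.67^2 = 0.4489.
V^2/(2g) = 0.4489 / 19.62 = 0.0229 m.
h_m = 6.22 * 0.0229 = 0.1423 m.

0.1423


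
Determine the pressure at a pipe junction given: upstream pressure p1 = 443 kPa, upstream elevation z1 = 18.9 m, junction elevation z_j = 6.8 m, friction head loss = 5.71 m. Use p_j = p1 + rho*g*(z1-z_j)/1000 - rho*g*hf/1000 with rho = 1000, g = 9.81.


Junction pressure: p_j = p1 + rho*g*(z1 - z_j)/1000 - rho*g*hf/1000.
Elevation term = 1000*9.81*(18.9 - 6.8)/1000 = 118.701 kPa.
Friction term = 1000*9.81*5.71/1000 = 56.015 kPa.
p_j = 443 + 118.701 - 56.015 = 505.69 kPa.

505.69


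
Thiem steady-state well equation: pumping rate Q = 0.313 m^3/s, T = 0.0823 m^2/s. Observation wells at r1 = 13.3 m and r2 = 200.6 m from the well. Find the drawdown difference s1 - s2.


Thiem equation: s1 - s2 = Q/(2*pi*T) * ln(r2/r1).
ln(r2/r1) = ln(200.6/13.3) = 2.7135.
Q/(2*pi*T) = 0.313 / (2*pi*0.0823) = 0.313 / 0.5171 = 0.6053.
s1 - s2 = 0.6053 * 2.7135 = 1.6425 m.

1.6425


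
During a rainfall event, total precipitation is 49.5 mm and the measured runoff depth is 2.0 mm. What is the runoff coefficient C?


The runoff coefficient C = runoff depth / rainfall depth.
C = 2.0 / 49.5
  = 0.0404.

0.0404


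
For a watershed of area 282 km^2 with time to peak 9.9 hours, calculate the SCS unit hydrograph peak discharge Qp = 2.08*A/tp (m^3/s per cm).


SCS formula: Qp = 2.08 * A / tp.
Qp = 2.08 * 282 / 9.9
   = 586.56 / 9.9
   = 59.25 m^3/s per cm.

59.25


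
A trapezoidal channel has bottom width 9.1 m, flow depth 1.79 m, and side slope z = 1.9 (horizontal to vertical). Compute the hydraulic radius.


For a trapezoidal section with side slope z:
A = (b + z*y)*y = (9.1 + 1.9*1.79)*1.79 = 22.377 m^2.
P = b + 2*y*sqrt(1 + z^2) = 9.1 + 2*1.79*sqrt(1 + 1.9^2) = 16.787 m.
R = A/P = 22.377 / 16.787 = 1.333 m.

1.333


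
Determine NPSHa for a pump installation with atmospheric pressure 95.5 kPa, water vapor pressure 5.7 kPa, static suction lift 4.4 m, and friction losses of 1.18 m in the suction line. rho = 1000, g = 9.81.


NPSHa = p_atm/(rho*g) - z_s - hf_s - p_vap/(rho*g).
p_atm/(rho*g) = 95.5*1000 / (1000*9.81) = 9.735 m.
p_vap/(rho*g) = 5.7*1000 / (1000*9.81) = 0.581 m.
NPSHa = 9.735 - 4.4 - 1.18 - 0.581
      = 3.57 m.

3.57


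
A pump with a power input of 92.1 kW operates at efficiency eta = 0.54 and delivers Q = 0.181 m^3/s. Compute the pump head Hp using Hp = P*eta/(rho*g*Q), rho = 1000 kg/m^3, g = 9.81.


Pump head formula: Hp = P * eta / (rho * g * Q).
Numerator: P * eta = 92.1 * 1000 * 0.54 = 49734.0 W.
Denominator: rho * g * Q = 1000 * 9.81 * 0.181 = 1775.61.
Hp = 49734.0 / 1775.61 = 28.01 m.

28.01
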